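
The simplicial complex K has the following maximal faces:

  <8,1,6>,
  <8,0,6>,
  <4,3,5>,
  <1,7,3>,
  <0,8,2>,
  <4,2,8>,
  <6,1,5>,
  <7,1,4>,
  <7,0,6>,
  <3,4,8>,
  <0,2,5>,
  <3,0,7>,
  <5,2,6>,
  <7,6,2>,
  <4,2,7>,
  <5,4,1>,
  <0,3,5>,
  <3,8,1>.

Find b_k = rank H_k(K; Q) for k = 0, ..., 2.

Fix the vertex order 0 < 1 < 2 < 3 < 4 < 5 < 6 < 7 < 8 and write every simplex with vertices in increasing order. Then dim K = 2 and the simplices of K are:

  0-simplices (9): [0], [1], [2], [3], [4], [5], [6], [7], [8]
  1-simplices (27): (27 of them)
  2-simplices (18): [0,2,5], [0,2,8], [0,3,5], [0,3,7], [0,6,7], [0,6,8], [1,3,7], [1,3,8], [1,4,5], [1,4,7], [1,5,6], [1,6,8], [2,4,7], [2,4,8], [2,5,6], [2,6,7], [3,4,5], [3,4,8]

giving chain groups C_0 ≅ Z^9, C_1 ≅ Z^27, C_2 ≅ Z^18.

The boundary map ∂_1: C_1 → C_0 maps an edge to its endpoints' difference, ∂[p,q] = q − p.
This gives a 9×27 integer matrix of rank 8; reducing to Smith normal form yields diagonal entries (1,1,1,1,1,1,1,1).

The boundary map ∂_2: C_2 → C_1 maps a triangle to the signed sum of its edges. For instance
  ∂[2,6,7] = [6,7] − [2,7] + [2,6],
  ∂[0,3,5] = [3,5] − [0,5] + [0,3].
The 27×18 boundary matrix has rank 18 and Smith normal form diag(1,1,1,1,1,1,1,1,1,1,1,1,1,1,1,1,1,2).

Reading off H_k = ker ∂_k / im ∂_{k+1}:

  H_0: rank C_0 − rank ∂_1 = 9 − 8 = 1, and the invariant factors of ∂_1 are all 1, so H_0 ≅ Z.
  H_1: rank ker ∂_1 − rank ∂_2 = (27 − 8) − 18 = 1, and ∂_2 has invariant factor 2 > 1, so H_1 ≅ Z ⊕ Z/2.
  H_2: rank ker ∂_2 − rank ∂_3 = (18 − 18) − 0 = 0, and there is no ∂_3, so H_2 ≅ 0.

(K is a triangulation of the Klein bottle.)

Hence the Betti numbers are b_0 = 1, b_1 = 1, b_2 = 0.

b_0 = 1, b_1 = 1, b_2 = 0.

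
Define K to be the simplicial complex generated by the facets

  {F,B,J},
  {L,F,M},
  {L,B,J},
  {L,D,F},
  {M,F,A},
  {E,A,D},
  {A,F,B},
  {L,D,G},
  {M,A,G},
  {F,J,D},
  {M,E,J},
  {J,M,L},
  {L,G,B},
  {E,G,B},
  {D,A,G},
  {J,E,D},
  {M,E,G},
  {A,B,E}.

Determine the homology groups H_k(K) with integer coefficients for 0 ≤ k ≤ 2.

K has 9 vertices, 27 edges, 18 triangles.
rank ∂_0 = 0, rank ∂_1 = 8 ⇒ b_0 = 9 − 0 − 8 = 1; all invariant factors of ∂_1 are 1 so no torsion. So H_0 = Z.
rank ∂_1 = 8, rank ∂_2 = 18 ⇒ b_1 = 27 − 8 − 18 = 1; ∂_2 has invariant factor(s) [2] giving torsion. So H_1 = Z ⊕ Z/2Z.
rank ∂_2 = 18, rank ∂_3 = 0 ⇒ b_2 = 18 − 18 − 0 = 0. So H_2 = 0.

H_0 = Z,  H_1 = Z ⊕ Z/2Z,  H_2 = 0.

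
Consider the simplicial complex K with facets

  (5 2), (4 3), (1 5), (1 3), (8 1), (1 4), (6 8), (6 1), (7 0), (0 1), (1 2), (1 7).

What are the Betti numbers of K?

Order the vertices as 0 < 1 < 2 < 3 < 4 < 5 < 6 < 7 < 8. Listing each simplex with vertices in this order, K has dimension 1 with simplices:

  0-simplices (9): [0], [1], [2], [3], [4], [5], [6], [7], [8]
  1-simplices (12): [0,1], [0,7], [1,2], [1,3], [1,4], [1,5], [1,6], [1,7], [1,8], [2,5], [3,4], [6,8]

Hence C_0 ≅ Z^9, C_1 ≅ Z^12.

∂_1: C_1 → C_0 maps an edge to its endpoints' difference, ∂[p,q] = q − p. For instance
  ∂[1,7] = [7] − [1].
The 9×12 boundary matrix has rank 8 and Smith normal form diag(1,1,1,1,1,1,1,1).

From H_k ≅ ker(∂_k) / im(∂_{k+1}) we obtain:

  H_0: rank C_0 − rank ∂_1 = 9 − 8 = 1, and the invariant factors of ∂_1 are all 1, so H_0 ≅ Z.
  H_1: rank ker ∂_1 − rank ∂_2 = (12 − 8) − 0 = 4, and there is no ∂_2, so H_1 ≅ Z^4.

As a check, the Euler characteristic is 9 − 12 = -3, which agrees with 1 − 4 = -3.

Hence the Betti numbers are b_0 = 1, b_1 = 4.

b_0 = 1, b_1 = 4.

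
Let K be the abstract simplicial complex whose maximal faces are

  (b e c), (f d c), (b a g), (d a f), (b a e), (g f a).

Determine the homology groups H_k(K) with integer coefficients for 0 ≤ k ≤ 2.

Order the vertices as a < b < c < d < e < f < g. Listing each simplex with vertices in this order, K has dimension 2 with simplices:

  0-simplices (7): a, b, c, d, e, f, g
  1-simplices (13): ab, ad, ae, af, ag, bc, be, bg, cd, ce, cf, df, fg
  2-simplices (6): abe, abg, adf, afg, bce, cdf

giving chain groups C_0 ≅ Z^7, C_1 ≅ Z^13, C_2 ≅ Z^6.

Boundary ∂_1: C_1 → C_0 maps an edge to its endpoints' difference, ∂[p,q] = q − p. For instance
  ∂bc = c − b.
As a 7×13 matrix over Z this has rank 6, with invariant factors (1,1,1,1,1,1).

The boundary map ∂_2: C_2 → C_1 maps a triangle to the signed sum of its edges. For instance
  ∂abg = bg − ag + ab,
  ∂bce = ce − be + bc.
As a 13×6 matrix over Z this has rank 6, with invariant factors (1,1,1,1,1,1).

From H_k ≅ ker(∂_k) / im(∂_{k+1}) we obtain:

  H_0: rank C_0 − rank ∂_1 = 7 − 6 = 1, and the invariant factors of ∂_1 are all 1, so H_0 = Z.
  H_1: rank ker ∂_1 − rank ∂_2 = (13 − 6) − 6 = 1, and the invariant factors of ∂_2 are all 1, so H_1 = Z.
  H_2: rank ker ∂_2 − rank ∂_3 = (6 − 6) − 0 = 0, and there is no ∂_3, so H_2 = 0.

H_0 = Z,  H_1 = Z,  H_2 = 0.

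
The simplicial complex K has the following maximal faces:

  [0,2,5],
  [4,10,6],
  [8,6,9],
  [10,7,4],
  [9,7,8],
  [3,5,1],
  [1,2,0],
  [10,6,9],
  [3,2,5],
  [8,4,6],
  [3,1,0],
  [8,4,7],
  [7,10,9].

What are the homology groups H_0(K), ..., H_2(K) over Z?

Fix the vertex order 0 < 1 < 2 < 3 < 4 < 5 < 6 < 7 < 8 < 9 < 10 and write every simplex with vertices in increasing order. Then dim K = 2 and the simplices of K are:

  0-simplices (11): [0], [1], [2], [3], [4], [5], [6], [7], [8], [9], [10]
  1-simplices (22): [0,1], [0,2], [0,3], [0,5], [1,2], [1,3], [1,5], [2,3], [2,5], [3,5], [4,6], [4,7], [4,8], [4,10], [6,8], [6,9], [6,10], [7,8], [7,9], [7,10], [8,9], [9,10]
  2-simplices (13): [0,1,2], [0,1,3], [0,2,5], [1,3,5], [2,3,5], [4,6,8], [4,6,10], [4,7,8], [4,7,10], [6,8,9], [6,9,10], [7,8,9], [7,9,10]

Hence C_0 ≅ Z^11, C_1 ≅ Z^22, C_2 ≅ Z^13.

Boundary ∂_1: C_1 → C_0 sends each edge [p,q] (with p < q) to q − p. For instance
  ∂[6,10] = [10] − [6].
The 11×22 boundary matrix has rank 9 and Smith normal form diag(1,1,1,1,1,1,1,1,1).

Boundary ∂_2: C_2 → C_1 acts by ∂[p,q,r] = [q,r] − [p,r] + [p,q]. For instance
  ∂[0,2,5] = [2,5] − [0,5] + [0,2],
  ∂[0,1,3] = [1,3] − [0,3] + [0,1].
As a 22×13 matrix over Z this has rank 12, with invariant factors (1,1,1,1,1,1,1,1,1,1,1,1).

Now H_k = ker ∂_k / im ∂_{k+1}, so:

  H_0: rank C_0 − rank ∂_1 = 11 − 9 = 2, and the invariant factors of ∂_1 are all 1, so H_0 ≅ Z^2.
  H_1: rank ker ∂_1 − rank ∂_2 = (22 − 9) − 12 = 1, and the invariant factors of ∂_2 are all 1, so H_1 ≅ Z.
  H_2: rank ker ∂_2 − rank ∂_3 = (13 − 12) − 0 = 1, and there is no ∂_3, so H_2 ≅ Z.

As a check, the Euler characteristic is 11 − 22 + 13 = 2, which agrees with 2 − 1 + 1 = 2.

H_0 = Z^2,  H_1 = Z,  H_2 = Z.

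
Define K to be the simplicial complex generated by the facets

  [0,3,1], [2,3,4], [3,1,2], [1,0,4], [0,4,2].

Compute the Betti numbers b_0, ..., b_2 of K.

We work with the vertex ordering 0 < 1 < 2 < 3 < 4. The simplices of K, each written with vertices in increasing order, are:

  0-simplices (5): [0], [1], [2], [3], [4]
  1-simplices (10): [0,1], [0,2], [0,3], [0,4], [1,2], [1,3], [1,4], [2,3], [2,4], [3,4]
  2-simplices (5): [0,1,3], [0,1,4], [0,2,4], [1,2,3], [2,3,4]

Hence C_0 ≅ Z^5, C_1 ≅ Z^10, C_2 ≅ Z^5.

Boundary ∂_1: C_1 → C_0 maps an edge to its endpoints' difference, ∂[p,q] = q − p. For instance
  ∂[2,3] = [3] − [2].
This gives a 5×10 integer matrix of rank 4; reducing to Smith normal form yields diagonal entries (1,1,1,1).

The boundary map ∂_2: C_2 → C_1 acts by ∂[p,q,r] = [q,r] − [p,r] + [p,q]. For instance
  ∂[2,3,4] = [3,4] − [2,4] + [2,3],
  ∂[1,2,3] = [2,3] − [1,3] + [1,2].
The resulting 10×5 matrix has rank 5, and its Smith normal form has invariant factors (1,1,1,1,1).

Now H_k = ker ∂_k / im ∂_{k+1}, so:

  H_0: rank C_0 − rank ∂_1 = 5 − 4 = 1, and the invariant factors of ∂_1 are all 1, so H_0 = Z.
  H_1: rank ker ∂_1 − rank ∂_2 = (10 − 4) − 5 = 1, and the invariant factors of ∂_2 are all 1, so H_1 = Z.
  H_2: rank ker ∂_2 − rank ∂_3 = (5 − 5) − 0 = 0, and there is no ∂_3, so H_2 = 0.

As a check, the Euler characteristic is 5 − 10 + 5 = 0, which agrees with 1 − 1 + 0 = 0.

Hence the Betti numbers are b_0 = 1, b_1 = 1, b_2 = 0.

b_0 = 1, b_1 = 1, b_2 = 0.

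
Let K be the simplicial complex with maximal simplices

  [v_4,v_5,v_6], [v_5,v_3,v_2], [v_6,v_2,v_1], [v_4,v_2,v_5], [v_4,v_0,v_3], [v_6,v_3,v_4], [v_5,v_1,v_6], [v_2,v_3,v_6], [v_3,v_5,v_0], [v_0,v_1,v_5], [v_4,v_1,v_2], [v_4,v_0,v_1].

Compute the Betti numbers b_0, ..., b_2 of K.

Fix the vertex order v_0 < v_1 < v_2 < v_3 < v_4 < v_5 < v_6 and write every simplex with vertices in increasing order. Then dim K = 2 and the simplices of K are:

  0-simplices (7): [v_0], [v_1], [v_2], [v_3], [v_4], [v_5], [v_6]
  1-simplices (18): (18 of them)
  2-simplices (12): (12 of them)

Hence C_0 ≅ Z^7, C_1 ≅ Z^18, C_2 ≅ Z^12.

∂_1: C_1 → C_0 maps an edge to its endpoints' difference, ∂[p,q] = q − p. For instance
  ∂[v_0,v_3] = [v_3] − [v_0].
This gives a 7×18 integer matrix of rank 6; reducing to Smith normal form yields diagonal entries (1,1,1,1,1,1).

∂_2: C_2 → C_1 acts by ∂[p,q,r] = [q,r] − [p,r] + [p,q]. For instance
  ∂[v_1,v_2,v_6] = [v_2,v_6] − [v_1,v_6] + [v_1,v_2],
  ∂[v_0,v_3,v_4] = [v_3,v_4] − [v_0,v_4] + [v_0,v_3].
As a 18×12 matrix over Z this has rank 12, with invariant factors (1,1,1,1,1,1,1,1,1,1,1,2).

Computing H_k = (kernel of ∂_k) / (image of ∂_{k+1}):

  H_0: rank C_0 − rank ∂_1 = 7 − 6 = 1, and the invariant factors of ∂_1 are all 1, so H_0 ≅ Z.
  H_1: rank ker ∂_1 − rank ∂_2 = (18 − 6) − 12 = 0, and ∂_2 has invariant factor 2 > 1, so H_1 ≅ Z/2Z.
  H_2: rank ker ∂_2 − rank ∂_3 = (12 − 12) − 0 = 0, and there is no ∂_3, so H_2 ≅ 0.

Hence the Betti numbers are b_0 = 1, b_1 = 0, b_2 = 0.

b_0 = 1, b_1 = 0, b_2 = 0.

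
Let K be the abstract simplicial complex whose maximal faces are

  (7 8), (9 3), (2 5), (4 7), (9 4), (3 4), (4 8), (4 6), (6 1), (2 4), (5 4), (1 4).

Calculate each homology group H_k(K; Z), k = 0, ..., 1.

H_0 = Z,  H_1 = Z^4.

We work with the vertex ordering 1 < 2 < 3 < 4 < 5 < 6 < 7 < 8 < 9. The simplices of K, each written with vertices in increasing order, are:

  0-simplices (9): [1], [2], [3], [4], [5], [6], [7], [8], [9]
  1-simplices (12): [1,4], [1,6], [2,4], [2,5], [3,4], [3,9], [4,5], [4,6], [4,7], [4,8], [4,9], [7,8]

Hence C_0 ≅ Z^9, C_1 ≅ Z^12.

The boundary map ∂_1: C_1 → C_0 sends each edge [p,q] (with p < q) to q − p.
The resulting 9×12 matrix has rank 8, and its Smith normal form has invariant factors (1,1,1,1,1,1,1,1).

Reading off H_k = ker ∂_k / im ∂_{k+1}:

  H_0: rank C_0 − rank ∂_1 = 9 − 8 = 1, and the invariant factors of ∂_1 are all 1, so H_0 = Z.
  H_1: rank ker ∂_1 − rank ∂_2 = (12 − 8) − 0 = 4, and there is no ∂_2, so H_1 = Z^4.

As a check, the Euler characteristic is 9 − 12 = -3, which agrees with 1 − 4 = -3.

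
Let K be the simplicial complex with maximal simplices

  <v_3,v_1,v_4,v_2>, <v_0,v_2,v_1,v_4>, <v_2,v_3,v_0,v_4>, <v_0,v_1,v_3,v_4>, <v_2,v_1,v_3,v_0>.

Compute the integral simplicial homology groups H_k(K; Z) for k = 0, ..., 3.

H_0 = Z,  H_1 = 0,  H_2 = 0,  H_3 = Z.

Take the total order v_0 < v_1 < v_2 < v_3 < v_4 on the vertex set. Then K (dimension 3) consists of the simplices:

  0-simplices (5): [v_0], [v_1], [v_2], [v_3], [v_4]
  1-simplices (10): [v_0,v_1], [v_0,v_2], [v_0,v_3], [v_0,v_4], [v_1,v_2], [v_1,v_3], [v_1,v_4], [v_2,v_3], [v_2,v_4], [v_3,v_4]
  2-simplices (10): [v_0,v_1,v_2], [v_0,v_1,v_3], [v_0,v_1,v_4], [v_0,v_2,v_3], [v_0,v_2,v_4], [v_0,v_3,v_4], [v_1,v_2,v_3], [v_1,v_2,v_4], [v_1,v_3,v_4], [v_2,v_3,v_4]
  3-simplices (5): [v_0,v_1,v_2,v_3], [v_0,v_1,v_2,v_4], [v_0,v_1,v_3,v_4], [v_0,v_2,v_3,v_4], [v_1,v_2,v_3,v_4]

giving chain groups C_0 ≅ Z^5, C_1 ≅ Z^10, C_2 ≅ Z^10, C_3 ≅ Z^5.

∂_1: C_1 → C_0 is given by ∂[p,q] = [q] − [p]. For instance
  ∂[v_1,v_4] = [v_4] − [v_1].
As a 5×10 matrix over Z this has rank 4, with invariant factors (1,1,1,1).

Boundary ∂_2: C_2 → C_1 maps a triangle to the signed sum of its edges. For instance
  ∂[v_0,v_1,v_3] = [v_1,v_3] − [v_0,v_3] + [v_0,v_1],
  ∂[v_0,v_3,v_4] = [v_3,v_4] − [v_0,v_4] + [v_0,v_3].
As a 10×10 matrix over Z this has rank 6, with invariant factors (1,1,1,1,1,1).

Boundary ∂_3: C_3 → C_2 sends each 3-simplex σ to the alternating sum Σ_i (−1)^i (σ with its i-th vertex removed). For instance
  ∂[v_0,v_1,v_2,v_4] = [v_1,v_2,v_4] − [v_0,v_2,v_4] + [v_0,v_1,v_4] − [v_0,v_1,v_2],
  ∂[v_0,v_1,v_2,v_3] = [v_1,v_2,v_3] − [v_0,v_2,v_3] + [v_0,v_1,v_3] − [v_0,v_1,v_2].
As a 10×5 matrix over Z this has rank 4, with invariant factors (1,1,1,1).

Reading off H_k = ker ∂_k / im ∂_{k+1}:

  H_0: rank C_0 − rank ∂_1 = 5 − 4 = 1, and the invariant factors of ∂_1 are all 1, so H_0 ≅ Z.
  H_1: rank ker ∂_1 − rank ∂_2 = (10 − 4) − 6 = 0, and the invariant factors of ∂_2 are all 1, so H_1 ≅ 0.
  H_2: rank ker ∂_2 − rank ∂_3 = (10 − 6) − 4 = 0, and the invariant factors of ∂_3 are all 1, so H_2 ≅ 0.
  H_3: rank ker ∂_3 − rank ∂_4 = (5 − 4) − 0 = 1, and there is no ∂_4, so H_3 ≅ Z.

As a check, the Euler characteristic is 5 − 10 + 10 − 5 = 0, which agrees with 1 − 0 + 0 − 1 = 0.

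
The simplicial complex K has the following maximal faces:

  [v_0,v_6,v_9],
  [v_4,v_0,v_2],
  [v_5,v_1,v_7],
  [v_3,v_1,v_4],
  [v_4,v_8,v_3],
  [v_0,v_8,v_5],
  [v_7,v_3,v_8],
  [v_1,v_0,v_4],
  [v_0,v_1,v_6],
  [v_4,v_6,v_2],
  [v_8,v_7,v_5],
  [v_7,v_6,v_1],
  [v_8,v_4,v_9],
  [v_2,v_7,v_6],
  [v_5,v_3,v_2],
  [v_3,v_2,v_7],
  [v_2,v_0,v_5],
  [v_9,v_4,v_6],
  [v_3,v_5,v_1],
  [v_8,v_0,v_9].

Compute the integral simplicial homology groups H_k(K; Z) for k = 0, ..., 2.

H_0 ≅ Z,  H_1 ≅ Z × Z/2,  H_2 = 0.

Take the total order v_0 < v_1 < v_2 < v_3 < v_4 < v_5 < v_6 < v_7 < v_8 < v_9 on the vertex set. Then K (dimension 2) consists of the simplices:

  0-simplices (10): [v_0], [v_1], [v_2], [v_3], [v_4], [v_5], [v_6], [v_7], [v_8], [v_9]
  1-simplices (30): (30 of them)
  2-simplices (20): (20 of them)

giving chain groups C_0 ≅ Z^10, C_1 ≅ Z^30, C_2 ≅ Z^20.

The boundary map ∂_1: C_1 → C_0 sends each edge [p,q] (with p < q) to q − p.
This gives a 10×30 integer matrix of rank 9; reducing to Smith normal form yields diagonal entries (1,1,1,1,1,1,1,1,1).

∂_2: C_2 → C_1 acts by ∂[p,q,r] = [q,r] − [p,r] + [p,q]. For instance
  ∂[v_3,v_7,v_8] = [v_7,v_8] − [v_3,v_8] + [v_3,v_7],
  ∂[v_2,v_4,v_6] = [v_4,v_6] − [v_2,v_6] + [v_2,v_4].
This gives a 30×20 integer matrix of rank 20; reducing to Smith normal form yields diagonal entries (1,1,1,1,1,1,1,1,1,1,1,1,1,1,1,1,1,1,1,2).

Reading off H_k = ker ∂_k / im ∂_{k+1}:

  H_0: rank C_0 − rank ∂_1 = 10 − 9 = 1, and the invariant factors of ∂_1 are all 1, so H_0 ≅ Z.
  H_1: rank ker ∂_1 − rank ∂_2 = (30 − 9) − 20 = 1, and ∂_2 has invariant factor 2 > 1, so H_1 ≅ Z × Z/2.
  H_2: rank ker ∂_2 − rank ∂_3 = (20 − 20) − 0 = 0, and there is no ∂_3, so H_2 ≅ 0.

As a check, the Euler characteristic is 10 − 30 + 20 = 0, which agrees with 1 − 1 + 0 = 0.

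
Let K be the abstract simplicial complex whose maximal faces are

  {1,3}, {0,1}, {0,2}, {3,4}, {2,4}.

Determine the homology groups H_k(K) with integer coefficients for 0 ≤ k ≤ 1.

We work with the vertex ordering 0 < 1 < 2 < 3 < 4. The simplices of K, each written with vertices in increasing order, are:

  0-simplices (5): [0], [1], [2], [3], [4]
  1-simplices (5): [0,1], [0,2], [1,3], [2,4], [3,4]

so the chain groups are C_0 ≅ Z^5, C_1 ≅ Z^5.

The boundary map ∂_1: C_1 → C_0 maps an edge to its endpoints' difference, ∂[p,q] = q − p. For instance
  ∂[3,4] = [4] − [3].
The resulting 5×5 matrix has rank 4, and its Smith normal form has invariant factors (1,1,1,1).

Computing H_k = (kernel of ∂_k) / (image of ∂_{k+1}):

  H_0: rank C_0 − rank ∂_1 = 5 − 4 = 1, and the invariant factors of ∂_1 are all 1, so H_0 ≅ Z.
  H_1: rank ker ∂_1 − rank ∂_2 = (5 − 4) − 0 = 1, and there is no ∂_2, so H_1 ≅ Z.

H_0 ≅ Z,  H_1 ≅ Z.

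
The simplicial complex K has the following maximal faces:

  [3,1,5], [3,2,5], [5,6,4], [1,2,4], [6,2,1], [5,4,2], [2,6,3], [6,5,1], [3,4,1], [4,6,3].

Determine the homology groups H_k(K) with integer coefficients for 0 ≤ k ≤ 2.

H_0 = Z,  H_1 = Z/2,  H_2 = 0.

We work with the vertex ordering 1 < 2 < 3 < 4 < 5 < 6. The simplices of K, each written with vertices in increasing order, are:

  0-simplices (6): [1], [2], [3], [4], [5], [6]
  1-simplices (15): [1,2], [1,3], [1,4], [1,5], [1,6], [2,3], [2,4], [2,5], [2,6], [3,4], [3,5], [3,6], [4,5], [4,6], [5,6]
  2-simplices (10): [1,2,4], [1,2,6], [1,3,4], [1,3,5], [1,5,6], [2,3,5], [2,3,6], [2,4,5], [3,4,6], [4,5,6]

Hence C_0 ≅ Z^6, C_1 ≅ Z^15, C_2 ≅ Z^10.

∂_1: C_1 → C_0 is given by ∂[p,q] = [q] − [p]. For instance
  ∂[3,5] = [5] − [3].
The resulting 6×15 matrix has rank 5, and its Smith normal form has invariant factors (1,1,1,1,1).

∂_2: C_2 → C_1 acts by ∂[p,q,r] = [q,r] − [p,r] + [p,q]. For instance
  ∂[4,5,6] = [5,6] − [4,6] + [4,5],
  ∂[1,3,5] = [3,5] − [1,5] + [1,3].
The resulting 15×10 matrix has rank 10, and its Smith normal form has invariant factors (1,1,1,1,1,1,1,1,1,2).

From H_k ≅ ker(∂_k) / im(∂_{k+1}) we obtain:

  H_0: rank C_0 − rank ∂_1 = 6 − 5 = 1, and the invariant factors of ∂_1 are all 1, so H_0 ≅ Z.
  H_1: rank ker ∂_1 − rank ∂_2 = (15 − 5) − 10 = 0, and ∂_2 has invariant factor 2 > 1, so H_1 ≅ Z/2.
  H_2: rank ker ∂_2 − rank ∂_3 = (10 − 10) − 0 = 0, and there is no ∂_3, so H_2 ≅ 0.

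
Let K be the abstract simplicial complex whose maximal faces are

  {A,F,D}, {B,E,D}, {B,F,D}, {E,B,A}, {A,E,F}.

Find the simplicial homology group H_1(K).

H_1 = Z.

We work with the vertex ordering A < B < D < E < F. The simplices of K, each written with vertices in increasing order, are:

  0-simplices (5): A, B, D, E, F
  1-simplices (10): AB, AD, AE, AF, BD, BE, BF, DE, DF, EF
  2-simplices (5): ABE, ADF, AEF, BDE, BDF

so the chain groups are C_0 ≅ Z^5, C_1 ≅ Z^10, C_2 ≅ Z^5.

∂_1: C_1 → C_0 sends each edge [p,q] (with p < q) to q − p. For instance
  ∂DF = F − D.
The 5×10 boundary matrix has rank 4 and Smith normal form diag(1,1,1,1).

∂_2: C_2 → C_1 sends each 2-simplex [p,q,r] to [q,r] − [p,r] + [p,q]. For instance
  ∂BDE = DE − BE + BD,
  ∂AEF = EF − AF + AE.
This gives a 10×5 integer matrix of rank 5; reducing to Smith normal form yields diagonal entries (1,1,1,1,1).

Now H_k = ker ∂_k / im ∂_{k+1}, so:

  H_1: rank ker ∂_1 − rank ∂_2 = (10 − 4) − 5 = 1, and the invariant factors of ∂_2 are all 1, so H_1 = Z.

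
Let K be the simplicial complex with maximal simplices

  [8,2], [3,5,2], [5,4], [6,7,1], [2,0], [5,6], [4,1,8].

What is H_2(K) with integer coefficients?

We work with the vertex ordering 0 < 1 < 2 < 3 < 4 < 5 < 6 < 7 < 8. The simplices of K, each written with vertices in increasing order, are:

  0-simplices (9): [0], [1], [2], [3], [4], [5], [6], [7], [8]
  1-simplices (13): [0,2], [1,4], [1,6], [1,7], [1,8], [2,3], [2,5], [2,8], [3,5], [4,5], [4,8], [5,6], [6,7]
  2-simplices (3): [1,4,8], [1,6,7], [2,3,5]

so the chain groups are C_0 ≅ Z^9, C_1 ≅ Z^13, C_2 ≅ Z^3.

∂_1: C_1 → C_0 is given by ∂[p,q] = [q] − [p]. For instance
  ∂[0,2] = [2] − [0].
The resulting 9×13 matrix has rank 8, and its Smith normal form has invariant factors (1,1,1,1,1,1,1,1).

Boundary ∂_2: C_2 → C_1 sends each 2-simplex [p,q,r] to [q,r] − [p,r] + [p,q]. For instance
  ∂[1,6,7] = [6,7] − [1,7] + [1,6],
  ∂[1,4,8] = [4,8] − [1,8] + [1,4].
As a 13×3 matrix over Z this has rank 3, with invariant factors (1,1,1).

From H_k ≅ ker(∂_k) / im(∂_{k+1}) we obtain:

  H_2: rank ker ∂_2 − rank ∂_3 = (3 − 3) − 0 = 0, and there is no ∂_3, so H_2 = 0.

H_2 ≅ 0.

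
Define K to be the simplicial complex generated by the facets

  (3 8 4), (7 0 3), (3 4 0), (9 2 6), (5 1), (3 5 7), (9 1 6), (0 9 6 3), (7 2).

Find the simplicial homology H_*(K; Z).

H_0 ≅ Z,  H_1 ≅ Z^2,  H_2 = 0,  H_3 = 0.

We work with the vertex ordering 0 < 1 < 2 < 3 < 4 < 5 < 6 < 7 < 8 < 9. The simplices of K, each written with vertices in increasing order, are:

  0-simplices (10): [0], [1], [2], [3], [4], [5], [6], [7], [8], [9]
  1-simplices (20): [0,3], [0,4], [0,6], [0,7], [0,9], [1,5], [1,6], [1,9], [2,6], [2,7], [2,9], [3,4], [3,5], [3,6], [3,7], [3,8], [3,9], [4,8], [5,7], [6,9]
  2-simplices (10): [0,3,4], [0,3,6], [0,3,7], [0,3,9], [0,6,9], [1,6,9], [2,6,9], [3,4,8], [3,5,7], [3,6,9]
  3-simplices (1): [0,3,6,9]

so the chain groups are C_0 ≅ Z^10, C_1 ≅ Z^20, C_2 ≅ Z^10, C_3 ≅ Z^1.

Boundary ∂_1: C_1 → C_0 is given by ∂[p,q] = [q] − [p]. For instance
  ∂[3,6] = [6] − [3].
The 10×20 boundary matrix has rank 9 and Smith normal form diag(1,1,1,1,1,1,1,1,1).

∂_2: C_2 → C_1 acts by ∂[p,q,r] = [q,r] − [p,r] + [p,q]. For instance
  ∂[3,6,9] = [6,9] − [3,9] + [3,6],
  ∂[2,6,9] = [6,9] − [2,9] + [2,6].
This gives a 20×10 integer matrix of rank 9; reducing to Smith normal form yields diagonal entries (1,1,1,1,1,1,1,1,1).

∂_3: C_3 → C_2 sends each 3-simplex σ to the alternating sum Σ_i (−1)^i (σ with its i-th vertex removed). For instance
  ∂[0,3,6,9] = [3,6,9] − [0,6,9] + [0,3,9] − [0,3,6].
As a 10×1 matrix over Z this has rank 1, with invariant factors (1).

From H_k ≅ ker(∂_k) / im(∂_{k+1}) we obtain:

  H_0: rank C_0 − rank ∂_1 = 10 − 9 = 1, and the invariant factors of ∂_1 are all 1, so H_0 ≅ Z.
  H_1: rank ker ∂_1 − rank ∂_2 = (20 − 9) − 9 = 2, and the invariant factors of ∂_2 are all 1, so H_1 ≅ Z^2.
  H_2: rank ker ∂_2 − rank ∂_3 = (10 − 9) − 1 = 0, and the invariant factors of ∂_3 are all 1, so H_2 ≅ 0.
  H_3: rank ker ∂_3 − rank ∂_4 = (1 − 1) − 0 = 0, and there is no ∂_4, so H_3 ≅ 0.

As a check, the Euler characteristic is 10 − 20 + 10 − 1 = -1, which agrees with 1 − 2 + 0 − 0 = -1.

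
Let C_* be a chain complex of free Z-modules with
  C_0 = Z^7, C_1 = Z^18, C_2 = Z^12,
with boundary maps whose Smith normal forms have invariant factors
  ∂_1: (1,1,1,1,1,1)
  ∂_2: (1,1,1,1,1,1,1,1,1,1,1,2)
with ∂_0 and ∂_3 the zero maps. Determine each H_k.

H_0 ≅ Z,  H_1 ≅ Z/2,  H_2 = 0.

H_0: b_0 = 7 − 0 − 6 = 1; torsion from ∂_1 factors > 1: none. So H_0 ≅ Z.
H_1: b_1 = 18 − 6 − 12 = 0; torsion from ∂_2 factors > 1: [2]. So H_1 ≅ Z/2.
H_2: b_2 = 12 − 12 − 0 = 0; torsion from ∂_3 factors > 1: none. So H_2 ≅ 0.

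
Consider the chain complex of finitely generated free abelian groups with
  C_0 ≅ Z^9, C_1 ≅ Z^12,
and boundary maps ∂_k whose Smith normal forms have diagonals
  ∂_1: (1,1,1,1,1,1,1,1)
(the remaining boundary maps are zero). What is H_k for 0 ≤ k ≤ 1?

H_0 = Z,  H_1 = Z^4.

H_0: b_0 = 9 − 0 − 8 = 1; torsion from ∂_1 factors > 1: none. So H_0 = Z.
H_1: b_1 = 12 − 8 − 0 = 4; torsion from ∂_2 factors > 1: none. So H_1 = Z^4.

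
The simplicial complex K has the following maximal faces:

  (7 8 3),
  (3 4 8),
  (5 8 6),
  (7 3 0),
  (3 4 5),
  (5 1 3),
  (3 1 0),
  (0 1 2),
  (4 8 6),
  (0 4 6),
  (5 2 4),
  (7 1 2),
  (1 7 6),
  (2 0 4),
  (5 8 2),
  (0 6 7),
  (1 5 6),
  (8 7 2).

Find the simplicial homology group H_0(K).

H_0 ≅ Z.

Order the vertices as 0 < 1 < 2 < 3 < 4 < 5 < 6 < 7 < 8. Listing each simplex with vertices in this order, K has dimension 2 with simplices:

  0-simplices (9): [0], [1], [2], [3], [4], [5], [6], [7], [8]
  1-simplices (27): (27 of them)
  2-simplices (18): [0,1,2], [0,1,3], [0,2,4], [0,3,7], [0,4,6], [0,6,7], [1,2,7], [1,3,5], [1,5,6], [1,6,7], [2,4,5], [2,5,8], [2,7,8], [3,4,5], [3,4,8], [3,7,8], [4,6,8], [5,6,8]

Hence C_0 ≅ Z^9, C_1 ≅ Z^27, C_2 ≅ Z^18.

The boundary map ∂_1: C_1 → C_0 sends each edge [p,q] (with p < q) to q − p. For instance
  ∂[0,1] = [1] − [0].
The resulting 9×27 matrix has rank 8, and its Smith normal form has invariant factors (1,1,1,1,1,1,1,1).

The boundary map ∂_2: C_2 → C_1 acts by ∂[p,q,r] = [q,r] − [p,r] + [p,q]. For instance
  ∂[0,1,2] = [1,2] − [0,2] + [0,1],
  ∂[0,2,4] = [2,4] − [0,4] + [0,2].
The resulting 27×18 matrix has rank 18, and its Smith normal form has invariant factors (1,1,1,1,1,1,1,1,1,1,1,1,1,1,1,1,1,2).

Reading off H_k = ker ∂_k / im ∂_{k+1}:

  H_0: rank C_0 − rank ∂_1 = 9 − 8 = 1, and the invariant factors of ∂_1 are all 1, so H_0 = Z.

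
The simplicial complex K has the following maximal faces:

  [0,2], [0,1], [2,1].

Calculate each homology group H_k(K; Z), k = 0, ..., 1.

Fix the vertex order 0 < 1 < 2 and write every simplex with vertices in increasing order. Then dim K = 1 and the simplices of K are:

  0-simplices (3): [0], [1], [2]
  1-simplices (3): [0,1], [0,2], [1,2]

Hence C_0 ≅ Z^3, C_1 ≅ Z^3.

∂_1: C_1 → C_0 sends each edge [p,q] (with p < q) to q − p.
As a 3×3 matrix over Z this has rank 2, with invariant factors (1,1).

From H_k ≅ ker(∂_k) / im(∂_{k+1}) we obtain:

  H_0: rank C_0 − rank ∂_1 = 3 − 2 = 1, and the invariant factors of ∂_1 are all 1, so H_0 = Z.
  H_1: rank ker ∂_1 − rank ∂_2 = (3 − 2) − 0 = 1, and there is no ∂_2, so H_1 = Z.

As a check, the Euler characteristic is 3 − 3 = 0, which agrees with 1 − 1 = 0.

H_0 = Z,  H_1 = Z.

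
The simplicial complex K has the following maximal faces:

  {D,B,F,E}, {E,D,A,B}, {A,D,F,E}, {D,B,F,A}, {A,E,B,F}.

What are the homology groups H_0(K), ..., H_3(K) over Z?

H_0 ≅ Z,  H_1 = 0,  H_2 = 0,  H_3 ≅ Z.

Fix the vertex order A < B < D < E < F and write every simplex with vertices in increasing order. Then dim K = 3 and the simplices of K are:

  0-simplices (5): A, B, D, E, F
  1-simplices (10): AB, AD, AE, AF, BD, BE, BF, DE, DF, EF
  2-simplices (10): ABD, ABE, ABF, ADE, ADF, AEF, BDE, BDF, BEF, DEF
  3-simplices (5): ABDE, ABDF, ABEF, ADEF, BDEF

so the chain groups are C_0 ≅ Z^5, C_1 ≅ Z^10, C_2 ≅ Z^10, C_3 ≅ Z^5.

∂_1: C_1 → C_0 maps an edge to its endpoints' difference, ∂[p,q] = q − p.
The resulting 5×10 matrix has rank 4, and its Smith normal form has invariant factors (1,1,1,1).

Boundary ∂_2: C_2 → C_1 maps a triangle to the signed sum of its edges. For instance
  ∂BEF = EF − BF + BE,
  ∂BDE = DE − BE + BD.
As a 10×10 matrix over Z this has rank 6, with invariant factors (1,1,1,1,1,1).

The boundary map ∂_3: C_3 → C_2 sends each 3-simplex σ to the alternating sum Σ_i (−1)^i (σ with its i-th vertex removed). For instance
  ∂BDEF = DEF − BEF + BDF − BDE,
  ∂ADEF = DEF − AEF + ADF − ADE.
The resulting 10×5 matrix has rank 4, and its Smith normal form has invariant factors (1,1,1,1).

Computing H_k = (kernel of ∂_k) / (image of ∂_{k+1}):

  H_0: rank C_0 − rank ∂_1 = 5 − 4 = 1, and the invariant factors of ∂_1 are all 1, so H_0 = Z.
  H_1: rank ker ∂_1 − rank ∂_2 = (10 − 4) − 6 = 0, and the invariant factors of ∂_2 are all 1, so H_1 = 0.
  H_2: rank ker ∂_2 − rank ∂_3 = (10 − 6) − 4 = 0, and the invariant factors of ∂_3 are all 1, so H_2 = 0.
  H_3: rank ker ∂_3 − rank ∂_4 = (5 − 4) − 0 = 1, and there is no ∂_4, so H_3 = Z.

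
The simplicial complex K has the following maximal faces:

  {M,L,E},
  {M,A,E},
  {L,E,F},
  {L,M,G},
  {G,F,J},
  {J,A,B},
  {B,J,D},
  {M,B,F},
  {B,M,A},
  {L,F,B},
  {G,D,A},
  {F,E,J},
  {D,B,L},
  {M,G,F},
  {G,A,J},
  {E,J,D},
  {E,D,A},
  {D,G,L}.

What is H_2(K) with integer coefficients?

H_2 ≅ 0.

Take the total order A < B < D < E < F < G < J < L < M on the vertex set. Then K (dimension 2) consists of the simplices:

  0-simplices (9): A, B, D, E, F, G, J, L, M
  1-simplices (27): AB, AD, AE, AG, AJ, AM, BD, BF, BJ, BL, BM, DE, DG, DJ, DL, EF, EJ, EL, EM, FG, FJ, FL, FM, GJ, GL, GM, LM
  2-simplices (18): ABJ, ABM, ADE, ADG, AEM, AGJ, BDJ, BDL, BFL, BFM, DEJ, DGL, EFJ, EFL, ELM, FGJ, FGM, GLM

Hence C_0 ≅ Z^9, C_1 ≅ Z^27, C_2 ≅ Z^18.

∂_1: C_1 → C_0 is given by ∂[p,q] = [q] − [p]. For instance
  ∂AG = G − A.
The 9×27 boundary matrix has rank 8 and Smith normal form diag(1,1,1,1,1,1,1,1).

∂_2: C_2 → C_1 maps a triangle to the signed sum of its edges. For instance
  ∂BDL = DL − BL + BD,
  ∂BFL = FL − BL + BF.
This gives a 27×18 integer matrix of rank 18; reducing to Smith normal form yields diagonal entries (1,1,1,1,1,1,1,1,1,1,1,1,1,1,1,1,1,2).

Reading off H_k = ker ∂_k / im ∂_{k+1}:

  H_2: rank ker ∂_2 − rank ∂_3 = (18 − 18) − 0 = 0, and there is no ∂_3, so H_2 = 0.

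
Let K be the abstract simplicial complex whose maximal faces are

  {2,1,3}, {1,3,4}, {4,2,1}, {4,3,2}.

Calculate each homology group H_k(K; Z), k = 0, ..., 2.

H_0 = Z,  H_1 = 0,  H_2 = Z.

K has 4 vertices, 6 edges, 4 triangles.
rank ∂_0 = 0, rank ∂_1 = 3 ⇒ b_0 = 4 − 0 − 3 = 1; all invariant factors of ∂_1 are 1 so no torsion. So H_0 ≅ Z.
rank ∂_1 = 3, rank ∂_2 = 3 ⇒ b_1 = 6 − 3 − 3 = 0; all invariant factors of ∂_2 are 1 so no torsion. So H_1 ≅ 0.
rank ∂_2 = 3, rank ∂_3 = 0 ⇒ b_2 = 4 − 3 − 0 = 1. So H_2 ≅ Z.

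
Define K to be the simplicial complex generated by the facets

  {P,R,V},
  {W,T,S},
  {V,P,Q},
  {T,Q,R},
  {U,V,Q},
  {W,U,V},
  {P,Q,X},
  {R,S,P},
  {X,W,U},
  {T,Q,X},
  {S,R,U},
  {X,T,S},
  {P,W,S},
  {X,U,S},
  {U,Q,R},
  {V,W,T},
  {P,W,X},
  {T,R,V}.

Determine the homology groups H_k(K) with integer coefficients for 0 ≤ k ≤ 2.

H_0 = Z,  H_1 = Z ⊕ Z/2Z,  H_2 = 0.

K has 9 vertices, 27 edges, 18 triangles.
rank ∂_0 = 0, rank ∂_1 = 8 ⇒ b_0 = 9 − 0 − 8 = 1; all invariant factors of ∂_1 are 1 so no torsion. So H_0 = Z.
rank ∂_1 = 8, rank ∂_2 = 18 ⇒ b_1 = 27 − 8 − 18 = 1; ∂_2 has invariant factor(s) [2] giving torsion. So H_1 = Z ⊕ Z/2Z.
rank ∂_2 = 18, rank ∂_3 = 0 ⇒ b_2 = 18 − 18 − 0 = 0. So H_2 = 0.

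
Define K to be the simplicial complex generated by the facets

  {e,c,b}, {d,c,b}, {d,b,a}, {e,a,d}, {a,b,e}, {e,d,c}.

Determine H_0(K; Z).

Fix the vertex order a < b < c < d < e and write every simplex with vertices in increasing order. Then dim K = 2 and the simplices of K are:

  0-simplices (5): a, b, c, d, e
  1-simplices (9): ab, ad, ae, bc, bd, be, cd, ce, de
  2-simplices (6): abd, abe, ade, bcd, bce, cde

Hence C_0 ≅ Z^5, C_1 ≅ Z^9, C_2 ≅ Z^6.

Boundary ∂_1: C_1 → C_0 maps an edge to its endpoints' difference, ∂[p,q] = q − p. For instance
  ∂ad = d − a.
As a 5×9 matrix over Z this has rank 4, with invariant factors (1,1,1,1).

The boundary map ∂_2: C_2 → C_1 acts by ∂[p,q,r] = [q,r] − [p,r] + [p,q]. For instance
  ∂cde = de − ce + cd,
  ∂abe = be − ae + ab.
This gives a 9×6 integer matrix of rank 5; reducing to Smith normal form yields diagonal entries (1,1,1,1,1).

Now H_k = ker ∂_k / im ∂_{k+1}, so:

  H_0: rank C_0 − rank ∂_1 = 5 − 4 = 1, and the invariant factors of ∂_1 are all 1, so H_0 = Z.

H_0 = Z.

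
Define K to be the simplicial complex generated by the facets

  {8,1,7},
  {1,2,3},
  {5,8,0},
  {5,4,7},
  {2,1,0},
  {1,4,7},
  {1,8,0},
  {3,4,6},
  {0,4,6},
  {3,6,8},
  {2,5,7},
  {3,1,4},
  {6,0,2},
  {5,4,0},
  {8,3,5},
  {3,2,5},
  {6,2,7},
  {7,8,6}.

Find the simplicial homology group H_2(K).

H_2 ≅ Z.

Take the total order 0 < 1 < 2 < 3 < 4 < 5 < 6 < 7 < 8 on the vertex set. Then K (dimension 2) consists of the simplices:

  0-simplices (9): [0], [1], [2], [3], [4], [5], [6], [7], [8]
  1-simplices (27): (27 of them)
  2-simplices (18): [0,1,2], [0,1,8], [0,2,6], [0,4,5], [0,4,6], [0,5,8], [1,2,3], [1,3,4], [1,4,7], [1,7,8], [2,3,5], [2,5,7], [2,6,7], [3,4,6], [3,5,8], [3,6,8], [4,5,7], [6,7,8]

giving chain groups C_0 ≅ Z^9, C_1 ≅ Z^27, C_2 ≅ Z^18.

Boundary ∂_1: C_1 → C_0 maps an edge to its endpoints' difference, ∂[p,q] = q − p. For instance
  ∂[5,7] = [7] − [5].
This gives a 9×27 integer matrix of rank 8; reducing to Smith normal form yields diagonal entries (1,1,1,1,1,1,1,1).

The boundary map ∂_2: C_2 → C_1 sends each 2-simplex [p,q,r] to [q,r] − [p,r] + [p,q]. For instance
  ∂[0,1,2] = [1,2] − [0,2] + [0,1],
  ∂[3,4,6] = [4,6] − [3,6] + [3,4].
The resulting 27×18 matrix has rank 17, and its Smith normal form has invariant factors (1,1,1,1,1,1,1,1,1,1,1,1,1,1,1,1,1).

Reading off H_k = ker ∂_k / im ∂_{k+1}:

  H_2: rank ker ∂_2 − rank ∂_3 = (18 − 17) − 0 = 1, and there is no ∂_3, so H_2 = Z.

(K is a triangulation of the torus T^2.)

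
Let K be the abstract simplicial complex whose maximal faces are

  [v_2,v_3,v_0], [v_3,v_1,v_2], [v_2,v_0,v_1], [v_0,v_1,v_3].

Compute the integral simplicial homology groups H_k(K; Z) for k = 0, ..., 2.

K has 4 vertices, 6 edges, 4 triangles.
rank ∂_0 = 0, rank ∂_1 = 3 ⇒ b_0 = 4 − 0 − 3 = 1; all invariant factors of ∂_1 are 1 so no torsion. So H_0 ≅ Z.
rank ∂_1 = 3, rank ∂_2 = 3 ⇒ b_1 = 6 − 3 − 3 = 0; all invariant factors of ∂_2 are 1 so no torsion. So H_1 ≅ 0.
rank ∂_2 = 3, rank ∂_3 = 0 ⇒ b_2 = 4 − 3 − 0 = 1. So H_2 ≅ Z.

H_0 ≅ Z,  H_1 = 0,  H_2 ≅ Z.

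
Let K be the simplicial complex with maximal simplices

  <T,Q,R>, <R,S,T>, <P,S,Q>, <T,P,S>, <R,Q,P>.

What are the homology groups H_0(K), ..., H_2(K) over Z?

H_0 ≅ Z,  H_1 ≅ Z,  H_2 = 0.

We work with the vertex ordering P < Q < R < S < T. The simplices of K, each written with vertices in increasing order, are:

  0-simplices (5): P, Q, R, S, T
  1-simplices (10): PQ, PR, PS, PT, QR, QS, QT, RS, RT, ST
  2-simplices (5): PQR, PQS, PST, QRT, RST

Hence C_0 ≅ Z^5, C_1 ≅ Z^10, C_2 ≅ Z^5.

∂_1: C_1 → C_0 sends each edge [p,q] (with p < q) to q − p. For instance
  ∂PT = T − P.
The resulting 5×10 matrix has rank 4, and its Smith normal form has invariant factors (1,1,1,1).

The boundary map ∂_2: C_2 → C_1 maps a triangle to the signed sum of its edges. For instance
  ∂PQR = QR − PR + PQ,
  ∂RST = ST − RT + RS.
As a 10×5 matrix over Z this has rank 5, with invariant factors (1,1,1,1,1).

Now H_k = ker ∂_k / im ∂_{k+1}, so:

  H_0: rank C_0 − rank ∂_1 = 5 − 4 = 1, and the invariant factors of ∂_1 are all 1, so H_0 = Z.
  H_1: rank ker ∂_1 − rank ∂_2 = (10 − 4) − 5 = 1, and the invariant factors of ∂_2 are all 1, so H_1 = Z.
  H_2: rank ker ∂_2 − rank ∂_3 = (5 − 5) − 0 = 0, and there is no ∂_3, so H_2 = 0.

(K is a triangulation of the Möbius band.)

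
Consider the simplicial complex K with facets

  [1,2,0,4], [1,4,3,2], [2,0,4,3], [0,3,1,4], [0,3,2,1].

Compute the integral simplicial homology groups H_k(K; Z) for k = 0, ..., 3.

Take the total order 0 < 1 < 2 < 3 < 4 on the vertex set. Then K (dimension 3) consists of the simplices:

  0-simplices (5): [0], [1], [2], [3], [4]
  1-simplices (10): [0,1], [0,2], [0,3], [0,4], [1,2], [1,3], [1,4], [2,3], [2,4], [3,4]
  2-simplices (10): [0,1,2], [0,1,3], [0,1,4], [0,2,3], [0,2,4], [0,3,4], [1,2,3], [1,2,4], [1,3,4], [2,3,4]
  3-simplices (5): [0,1,2,3], [0,1,2,4], [0,1,3,4], [0,2,3,4], [1,2,3,4]

so the chain groups are C_0 ≅ Z^5, C_1 ≅ Z^10, C_2 ≅ Z^10, C_3 ≅ Z^5.

∂_1: C_1 → C_0 is given by ∂[p,q] = [q] − [p]. For instance
  ∂[0,2] = [2] − [0].
The 5×10 boundary matrix has rank 4 and Smith normal form diag(1,1,1,1).

∂_2: C_2 → C_1 acts by ∂[p,q,r] = [q,r] − [p,r] + [p,q]. For instance
  ∂[0,1,4] = [1,4] − [0,4] + [0,1],
  ∂[0,1,3] = [1,3] − [0,3] + [0,1].
This gives a 10×10 integer matrix of rank 6; reducing to Smith normal form yields diagonal entries (1,1,1,1,1,1).

∂_3: C_3 → C_2 sends each 3-simplex σ to the alternating sum Σ_i (−1)^i (σ with its i-th vertex removed). For instance
  ∂[1,2,3,4] = [2,3,4] − [1,3,4] + [1,2,4] − [1,2,3],
  ∂[0,1,2,4] = [1,2,4] − [0,2,4] + [0,1,4] − [0,1,2].
The resulting 10×5 matrix has rank 4, and its Smith normal form has invariant factors (1,1,1,1).

From H_k ≅ ker(∂_k) / im(∂_{k+1}) we obtain:

  H_0: rank C_0 − rank ∂_1 = 5 − 4 = 1, and the invariant factors of ∂_1 are all 1, so H_0 ≅ Z.
  H_1: rank ker ∂_1 − rank ∂_2 = (10 − 4) − 6 = 0, and the invariant factors of ∂_2 are all 1, so H_1 ≅ 0.
  H_2: rank ker ∂_2 − rank ∂_3 = (10 − 6) − 4 = 0, and the invariant factors of ∂_3 are all 1, so H_2 ≅ 0.
  H_3: rank ker ∂_3 − rank ∂_4 = (5 − 4) − 0 = 1, and there is no ∂_4, so H_3 ≅ Z.

As a check, the Euler characteristic is 5 − 10 + 10 − 5 = 0, which agrees with 1 − 0 + 0 − 1 = 0.

H_0 = Z,  H_1 = 0,  H_2 = 0,  H_3 = Z.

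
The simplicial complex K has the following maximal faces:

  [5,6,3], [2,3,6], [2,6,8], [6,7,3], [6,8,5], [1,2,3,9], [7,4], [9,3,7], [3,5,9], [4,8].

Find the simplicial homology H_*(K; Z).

H_0 = Z,  H_1 = Z,  H_2 = 0,  H_3 = 0.

K has 9 vertices, 19 edges, 11 triangles, 1 3-simplex.
rank ∂_0 = 0, rank ∂_1 = 8 ⇒ b_0 = 9 − 0 − 8 = 1; all invariant factors of ∂_1 are 1 so no torsion. So H_0 = Z.
rank ∂_1 = 8, rank ∂_2 = 10 ⇒ b_1 = 19 − 8 − 10 = 1; all invariant factors of ∂_2 are 1 so no torsion. So H_1 = Z.
rank ∂_2 = 10, rank ∂_3 = 1 ⇒ b_2 = 11 − 10 − 1 = 0; all invariant factors of ∂_3 are 1 so no torsion. So H_2 = 0.
rank ∂_3 = 1, rank ∂_4 = 0 ⇒ b_3 = 1 − 1 − 0 = 0. So H_3 = 0.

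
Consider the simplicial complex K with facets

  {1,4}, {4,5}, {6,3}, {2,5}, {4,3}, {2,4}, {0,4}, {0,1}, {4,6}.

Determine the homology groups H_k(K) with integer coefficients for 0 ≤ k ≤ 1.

Take the total order 0 < 1 < 2 < 3 < 4 < 5 < 6 on the vertex set. Then K (dimension 1) consists of the simplices:

  0-simplices (7): [0], [1], [2], [3], [4], [5], [6]
  1-simplices (9): [0,1], [0,4], [1,4], [2,4], [2,5], [3,4], [3,6], [4,5], [4,6]

Hence C_0 ≅ Z^7, C_1 ≅ Z^9.

The boundary map ∂_1: C_1 → C_0 maps an edge to its endpoints' difference, ∂[p,q] = q − p.
The resulting 7×9 matrix has rank 6, and its Smith normal form has invariant factors (1,1,1,1,1,1).

Now H_k = ker ∂_k / im ∂_{k+1}, so:

  H_0: rank C_0 − rank ∂_1 = 7 − 6 = 1, and the invariant factors of ∂_1 are all 1, so H_0 ≅ Z.
  H_1: rank ker ∂_1 − rank ∂_2 = (9 − 6) − 0 = 3, and there is no ∂_2, so H_1 ≅ Z^3.

H_0 = Z,  H_1 = Z^3.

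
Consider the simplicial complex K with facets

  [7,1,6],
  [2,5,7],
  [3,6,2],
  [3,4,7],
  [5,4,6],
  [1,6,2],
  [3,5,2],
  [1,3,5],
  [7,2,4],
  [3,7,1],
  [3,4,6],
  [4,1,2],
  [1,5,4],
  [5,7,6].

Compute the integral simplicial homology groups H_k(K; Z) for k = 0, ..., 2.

Fix the vertex order 1 < 2 < 3 < 4 < 5 < 6 < 7 and write every simplex with vertices in increasing order. Then dim K = 2 and the simplices of K are:

  0-simplices (7): [1], [2], [3], [4], [5], [6], [7]
  1-simplices (21): [1,2], [1,3], [1,4], [1,5], [1,6], [1,7], [2,3], [2,4], [2,5], [2,6], [2,7], [3,4], [3,5], [3,6], [3,7], [4,5], [4,6], [4,7], [5,6], [5,7], [6,7]
  2-simplices (14): [1,2,4], [1,2,6], [1,3,5], [1,3,7], [1,4,5], [1,6,7], [2,3,5], [2,3,6], [2,4,7], [2,5,7], [3,4,6], [3,4,7], [4,5,6], [5,6,7]

so the chain groups are C_0 ≅ Z^7, C_1 ≅ Z^21, C_2 ≅ Z^14.

∂_1: C_1 → C_0 sends each edge [p,q] (with p < q) to q − p.
The resulting 7×21 matrix has rank 6, and its Smith normal form has invariant factors (1,1,1,1,1,1).

Boundary ∂_2: C_2 → C_1 acts by ∂[p,q,r] = [q,r] − [p,r] + [p,q]. For instance
  ∂[3,4,6] = [4,6] − [3,6] + [3,4],
  ∂[5,6,7] = [6,7] − [5,7] + [5,6].
As a 21×14 matrix over Z this has rank 13, with invariant factors (1,1,1,1,1,1,1,1,1,1,1,1,1).

Computing H_k = (kernel of ∂_k) / (image of ∂_{k+1}):

  H_0: rank C_0 − rank ∂_1 = 7 − 6 = 1, and the invariant factors of ∂_1 are all 1, so H_0 ≅ Z.
  H_1: rank ker ∂_1 − rank ∂_2 = (21 − 6) − 13 = 2, and the invariant factors of ∂_2 are all 1, so H_1 ≅ Z^2.
  H_2: rank ker ∂_2 − rank ∂_3 = (14 − 13) − 0 = 1, and there is no ∂_3, so H_2 ≅ Z.

(K is a triangulation of the torus T^2.)

H_0 ≅ Z,  H_1 ≅ Z^2,  H_2 ≅ Z.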